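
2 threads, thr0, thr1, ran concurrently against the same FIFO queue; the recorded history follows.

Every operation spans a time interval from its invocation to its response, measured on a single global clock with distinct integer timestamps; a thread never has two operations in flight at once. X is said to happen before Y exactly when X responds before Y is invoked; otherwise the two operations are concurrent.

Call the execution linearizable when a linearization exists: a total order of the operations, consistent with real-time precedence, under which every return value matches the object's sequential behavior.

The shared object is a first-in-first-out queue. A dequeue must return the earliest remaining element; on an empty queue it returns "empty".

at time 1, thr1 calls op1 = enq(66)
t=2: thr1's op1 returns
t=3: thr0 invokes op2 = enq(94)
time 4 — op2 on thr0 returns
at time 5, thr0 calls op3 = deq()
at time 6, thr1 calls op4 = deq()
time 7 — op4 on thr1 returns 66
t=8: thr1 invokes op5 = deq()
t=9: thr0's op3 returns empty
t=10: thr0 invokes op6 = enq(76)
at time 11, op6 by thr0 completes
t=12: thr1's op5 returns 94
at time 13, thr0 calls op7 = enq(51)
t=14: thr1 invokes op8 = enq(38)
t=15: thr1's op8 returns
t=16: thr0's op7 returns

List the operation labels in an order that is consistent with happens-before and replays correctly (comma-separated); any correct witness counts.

after step 1 (op1 enq(66)): queue <66>
after step 2 (op2 enq(94)): queue <66,94>
after step 3 (op4 deq() → 66): queue <94>
after step 4 (op5 deq() → 94): queue <>
after step 5 (op3 deq() → empty): queue <>
after step 6 (op6 enq(76)): queue <76>
after step 7 (op7 enq(51)): queue <76,51>
after step 8 (op8 enq(38)): queue <76,51,38>

op1, op2, op4, op5, op3, op6, op7, op8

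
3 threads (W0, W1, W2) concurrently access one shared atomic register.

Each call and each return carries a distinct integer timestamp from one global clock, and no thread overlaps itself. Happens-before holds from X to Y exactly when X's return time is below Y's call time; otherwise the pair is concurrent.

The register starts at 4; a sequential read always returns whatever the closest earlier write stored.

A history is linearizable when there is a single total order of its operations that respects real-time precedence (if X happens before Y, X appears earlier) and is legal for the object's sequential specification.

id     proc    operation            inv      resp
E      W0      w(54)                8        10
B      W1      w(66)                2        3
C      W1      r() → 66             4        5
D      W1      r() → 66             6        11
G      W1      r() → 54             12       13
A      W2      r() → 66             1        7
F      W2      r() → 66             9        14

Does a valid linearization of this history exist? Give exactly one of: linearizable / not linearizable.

a witness: B, A, C, D, F, E, G
1. B w(66), leaving value 66
2. A r() → 66, leaving value 66
3. C r() → 66, leaving value 66
4. D r() → 66, leaving value 66
5. F r() → 66, leaving value 66
6. E w(54), leaving value 54
7. G r() → 54, leaving value 54

linearizable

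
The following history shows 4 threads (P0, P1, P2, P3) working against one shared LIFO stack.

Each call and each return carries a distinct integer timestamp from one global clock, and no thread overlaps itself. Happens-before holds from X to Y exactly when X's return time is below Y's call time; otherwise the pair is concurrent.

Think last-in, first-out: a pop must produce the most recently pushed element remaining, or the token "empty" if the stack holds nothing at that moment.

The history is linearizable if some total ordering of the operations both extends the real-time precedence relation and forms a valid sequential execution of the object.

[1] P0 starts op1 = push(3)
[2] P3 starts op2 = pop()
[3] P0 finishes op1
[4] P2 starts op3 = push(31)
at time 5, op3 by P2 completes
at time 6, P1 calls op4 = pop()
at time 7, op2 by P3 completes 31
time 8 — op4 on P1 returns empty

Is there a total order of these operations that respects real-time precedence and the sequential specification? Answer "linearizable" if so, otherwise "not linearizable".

not linearizable

cut after 7 events: linearizable; cut after 8 events (op4 responds, time 8): not linearizable
4 completed operations, 4 real-time-consistent orders — every LIFO stack replay fails
take op1, op2, op3, op4: step 2 already fails, because op2 pop() → 31 cannot occur there
take op1, op3, op2, op4: step 4 already fails, because op4 pop() → empty cannot occur there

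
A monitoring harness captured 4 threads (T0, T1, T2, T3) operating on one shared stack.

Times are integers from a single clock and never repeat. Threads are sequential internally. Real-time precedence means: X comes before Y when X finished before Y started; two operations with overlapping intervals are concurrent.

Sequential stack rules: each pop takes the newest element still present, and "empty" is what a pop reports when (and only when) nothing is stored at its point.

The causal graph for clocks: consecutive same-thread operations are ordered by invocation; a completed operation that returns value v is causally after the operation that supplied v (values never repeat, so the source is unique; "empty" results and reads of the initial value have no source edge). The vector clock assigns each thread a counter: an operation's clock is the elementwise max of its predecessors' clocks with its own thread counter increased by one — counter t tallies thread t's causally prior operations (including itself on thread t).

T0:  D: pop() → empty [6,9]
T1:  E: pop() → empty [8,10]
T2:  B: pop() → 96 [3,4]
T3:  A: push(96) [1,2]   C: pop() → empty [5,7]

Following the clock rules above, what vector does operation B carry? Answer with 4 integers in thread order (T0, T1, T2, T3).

(0, 0, 1, 1)

VC(A, invoked at 1): no causal predecessors; +1 on T3 → (0, 0, 0, 1)
VC(E, invoked at 8): no causal predecessors; +1 on T1 → (0, 1, 0, 0)
VC(D, invoked at 6): no causal predecessors; +1 on T0 → (1, 0, 0, 0)
C, invoked 5, takes VC(A)=(0, 0, 0, 1) under max, adds 1 for T3 → (0, 0, 0, 2)
B, invoked 3, takes VC(A)=(0, 0, 0, 1) under max, adds 1 for T2 → (0, 0, 1, 1)
target: VC(B) = (0, 0, 1, 1)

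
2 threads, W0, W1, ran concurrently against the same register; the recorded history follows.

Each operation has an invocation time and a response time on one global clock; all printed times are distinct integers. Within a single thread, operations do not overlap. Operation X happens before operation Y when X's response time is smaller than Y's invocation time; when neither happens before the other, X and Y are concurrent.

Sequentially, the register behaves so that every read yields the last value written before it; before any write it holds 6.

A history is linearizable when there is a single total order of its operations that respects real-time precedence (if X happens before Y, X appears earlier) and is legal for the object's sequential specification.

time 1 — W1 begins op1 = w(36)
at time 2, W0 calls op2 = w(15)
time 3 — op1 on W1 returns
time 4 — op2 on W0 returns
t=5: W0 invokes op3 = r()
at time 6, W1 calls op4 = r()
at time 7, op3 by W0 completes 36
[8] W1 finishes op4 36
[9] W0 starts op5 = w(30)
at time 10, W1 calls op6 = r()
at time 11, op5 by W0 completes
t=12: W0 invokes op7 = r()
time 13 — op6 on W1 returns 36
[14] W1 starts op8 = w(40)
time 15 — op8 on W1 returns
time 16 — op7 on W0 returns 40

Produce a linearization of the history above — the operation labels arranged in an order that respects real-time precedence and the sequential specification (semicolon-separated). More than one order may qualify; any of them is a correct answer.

op2; op1; op3; op4; op6; op5; op8; op7

1. op2 w(15), leaving value 15
2. op1 w(36), leaving value 36
3. op3 r() → 36, leaving value 36
4. op4 r() → 36, leaving value 36
5. op6 r() → 36, leaving value 36
6. op5 w(30), leaving value 30
7. op8 w(40), leaving value 40
8. op7 r() → 40, leaving value 40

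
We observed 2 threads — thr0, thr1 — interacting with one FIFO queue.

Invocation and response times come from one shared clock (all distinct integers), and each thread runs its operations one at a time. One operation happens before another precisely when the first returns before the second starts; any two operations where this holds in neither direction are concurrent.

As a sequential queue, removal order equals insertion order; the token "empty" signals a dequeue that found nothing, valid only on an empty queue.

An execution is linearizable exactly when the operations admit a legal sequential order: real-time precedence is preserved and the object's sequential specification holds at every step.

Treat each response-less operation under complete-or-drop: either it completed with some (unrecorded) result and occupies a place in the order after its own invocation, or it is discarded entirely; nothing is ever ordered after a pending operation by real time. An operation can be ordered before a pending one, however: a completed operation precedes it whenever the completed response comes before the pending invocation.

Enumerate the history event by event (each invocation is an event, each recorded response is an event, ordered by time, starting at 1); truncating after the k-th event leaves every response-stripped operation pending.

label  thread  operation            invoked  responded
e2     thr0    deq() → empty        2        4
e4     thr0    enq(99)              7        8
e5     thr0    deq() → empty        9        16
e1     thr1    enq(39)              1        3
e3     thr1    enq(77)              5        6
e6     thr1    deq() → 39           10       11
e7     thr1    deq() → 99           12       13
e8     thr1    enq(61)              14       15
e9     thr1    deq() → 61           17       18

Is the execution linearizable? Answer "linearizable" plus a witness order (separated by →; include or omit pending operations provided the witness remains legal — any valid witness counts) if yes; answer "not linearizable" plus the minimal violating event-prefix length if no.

not linearizable — minimal violating prefix: 16 events

the violation lands at event 16, e5's response at time 16: events 1..15 linearize, events 1..16 do not
all 8 real-time-respecting orders fail — 8 completed FIFO queue operations, no legal replay
e.g. e1, e2, e3, e4, e5, e6, e7, e8: illegal at step 2, since e2 deq() → empty cannot apply there
e.g. e1, e2, e3, e4, e6, e5, e7, e8: illegal at step 2, since e2 deq() → empty cannot apply there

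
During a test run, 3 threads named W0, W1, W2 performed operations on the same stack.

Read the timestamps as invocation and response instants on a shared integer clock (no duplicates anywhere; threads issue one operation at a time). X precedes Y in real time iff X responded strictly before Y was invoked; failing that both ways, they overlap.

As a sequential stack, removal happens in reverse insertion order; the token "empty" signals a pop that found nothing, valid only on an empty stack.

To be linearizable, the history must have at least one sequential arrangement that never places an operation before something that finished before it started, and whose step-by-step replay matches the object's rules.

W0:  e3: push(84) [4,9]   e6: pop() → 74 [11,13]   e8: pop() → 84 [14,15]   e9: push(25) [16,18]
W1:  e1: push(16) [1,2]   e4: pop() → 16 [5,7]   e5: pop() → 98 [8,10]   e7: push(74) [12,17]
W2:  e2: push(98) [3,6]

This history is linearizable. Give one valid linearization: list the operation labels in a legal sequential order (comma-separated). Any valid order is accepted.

after step 1 (e1 push(16)): stack <16>
after step 2 (e4 pop() → 16): stack <>
after step 3 (e2 push(98)): stack <98>
after step 4 (e5 pop() → 98): stack <>
after step 5 (e3 push(84)): stack <84>
after step 6 (e7 push(74)): stack <84,74>
after step 7 (e6 pop() → 74): stack <84>
after step 8 (e8 pop() → 84): stack <>
after step 9 (e9 push(25)): stack <25>

e1, e4, e2, e5, e3, e7, e6, e8, e9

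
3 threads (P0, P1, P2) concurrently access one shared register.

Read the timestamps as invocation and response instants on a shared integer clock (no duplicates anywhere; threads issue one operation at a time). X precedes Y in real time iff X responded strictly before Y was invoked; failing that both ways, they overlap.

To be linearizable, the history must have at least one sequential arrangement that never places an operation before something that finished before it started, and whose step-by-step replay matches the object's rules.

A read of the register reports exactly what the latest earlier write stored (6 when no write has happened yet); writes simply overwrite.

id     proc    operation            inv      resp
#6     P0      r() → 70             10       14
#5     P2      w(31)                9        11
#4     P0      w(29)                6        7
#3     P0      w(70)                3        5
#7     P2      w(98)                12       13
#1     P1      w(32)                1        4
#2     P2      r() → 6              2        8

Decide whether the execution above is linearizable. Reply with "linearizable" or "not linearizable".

not linearizable

through event 13 a valid linearization exists; event 14 (#6 responding at time 14) ends that
real-time-consistent orders of the 7 completed operations: 24 — all fail the register replay
for example #1, #2, #3, #4, #5, #6, #7 fails at step 2: #2 r() → 6 is not legal there
for example #1, #2, #3, #4, #5, #7, #6 fails at step 2: #2 r() → 6 is not legal there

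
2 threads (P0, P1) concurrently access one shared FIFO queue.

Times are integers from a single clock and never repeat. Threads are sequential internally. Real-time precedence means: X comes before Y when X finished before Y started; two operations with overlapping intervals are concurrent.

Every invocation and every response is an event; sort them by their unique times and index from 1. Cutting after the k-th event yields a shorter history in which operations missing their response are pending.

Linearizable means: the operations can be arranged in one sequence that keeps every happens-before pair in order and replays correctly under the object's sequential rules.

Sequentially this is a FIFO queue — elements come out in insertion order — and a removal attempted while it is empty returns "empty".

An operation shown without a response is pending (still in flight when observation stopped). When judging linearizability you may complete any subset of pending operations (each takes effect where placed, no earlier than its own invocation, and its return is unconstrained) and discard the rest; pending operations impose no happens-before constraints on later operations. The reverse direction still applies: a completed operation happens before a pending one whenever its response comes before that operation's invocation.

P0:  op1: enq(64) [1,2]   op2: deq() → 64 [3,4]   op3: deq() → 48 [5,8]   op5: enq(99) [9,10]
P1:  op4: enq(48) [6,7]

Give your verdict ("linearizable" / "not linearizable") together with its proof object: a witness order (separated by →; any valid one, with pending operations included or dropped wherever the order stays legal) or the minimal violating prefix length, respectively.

linearizable — witness: op1 → op2 → op4 → op3 → op5

after step 1 (op1 enq(64)): queue <64>
after step 2 (op2 deq() → 64): queue <>
after step 3 (op4 enq(48)): queue <48>
after step 4 (op3 deq() → 48): queue <>
after step 5 (op5 enq(99)): queue <99>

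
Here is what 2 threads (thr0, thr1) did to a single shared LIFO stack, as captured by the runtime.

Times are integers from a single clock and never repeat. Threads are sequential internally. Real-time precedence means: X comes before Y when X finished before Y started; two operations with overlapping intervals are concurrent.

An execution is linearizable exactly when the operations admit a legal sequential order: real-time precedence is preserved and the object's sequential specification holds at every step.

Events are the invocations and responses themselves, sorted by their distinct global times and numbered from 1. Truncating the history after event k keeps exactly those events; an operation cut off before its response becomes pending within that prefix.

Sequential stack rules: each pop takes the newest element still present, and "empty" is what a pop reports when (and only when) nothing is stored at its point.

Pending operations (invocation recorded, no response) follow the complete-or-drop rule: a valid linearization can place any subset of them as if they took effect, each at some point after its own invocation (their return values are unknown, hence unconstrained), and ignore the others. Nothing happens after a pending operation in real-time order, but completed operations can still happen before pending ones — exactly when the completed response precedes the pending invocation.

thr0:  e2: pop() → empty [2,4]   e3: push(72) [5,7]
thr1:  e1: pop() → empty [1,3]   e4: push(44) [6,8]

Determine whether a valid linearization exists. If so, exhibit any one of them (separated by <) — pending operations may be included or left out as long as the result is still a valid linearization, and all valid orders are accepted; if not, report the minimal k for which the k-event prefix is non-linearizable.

step 1: e1 pop() → empty — stack <>
step 2: e2 pop() → empty — stack <>
step 3: e3 push(72) — stack <72>
step 4: e4 push(44) — stack <72,44>

linearizable — witness: e1 < e2 < e3 < e4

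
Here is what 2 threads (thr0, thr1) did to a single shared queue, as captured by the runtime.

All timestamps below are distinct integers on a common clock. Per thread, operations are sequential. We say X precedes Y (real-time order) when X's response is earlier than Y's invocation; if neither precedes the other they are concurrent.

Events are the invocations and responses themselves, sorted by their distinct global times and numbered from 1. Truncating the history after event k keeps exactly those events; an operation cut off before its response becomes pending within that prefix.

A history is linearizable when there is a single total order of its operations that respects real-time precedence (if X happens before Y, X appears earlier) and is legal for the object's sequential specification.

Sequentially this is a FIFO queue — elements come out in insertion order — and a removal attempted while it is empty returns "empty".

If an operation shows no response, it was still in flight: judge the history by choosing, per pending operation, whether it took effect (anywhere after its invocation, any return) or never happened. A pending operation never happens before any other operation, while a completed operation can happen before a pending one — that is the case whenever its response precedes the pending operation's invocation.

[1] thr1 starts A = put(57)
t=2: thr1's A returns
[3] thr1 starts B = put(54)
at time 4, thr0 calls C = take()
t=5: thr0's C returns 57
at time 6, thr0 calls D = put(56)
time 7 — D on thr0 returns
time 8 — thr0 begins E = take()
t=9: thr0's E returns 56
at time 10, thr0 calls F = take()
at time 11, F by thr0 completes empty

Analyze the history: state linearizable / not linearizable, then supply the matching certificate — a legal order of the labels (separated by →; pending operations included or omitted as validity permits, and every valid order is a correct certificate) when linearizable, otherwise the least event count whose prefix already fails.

after step 1 (A put(57)): queue <57>
after step 2 (C take() → 57): queue <>
after step 3 (D put(56)): queue <56>
after step 4 (E take() → 56): queue <>
after step 5 (F take() → empty): queue <>

linearizable — witness: A → C → D → E → F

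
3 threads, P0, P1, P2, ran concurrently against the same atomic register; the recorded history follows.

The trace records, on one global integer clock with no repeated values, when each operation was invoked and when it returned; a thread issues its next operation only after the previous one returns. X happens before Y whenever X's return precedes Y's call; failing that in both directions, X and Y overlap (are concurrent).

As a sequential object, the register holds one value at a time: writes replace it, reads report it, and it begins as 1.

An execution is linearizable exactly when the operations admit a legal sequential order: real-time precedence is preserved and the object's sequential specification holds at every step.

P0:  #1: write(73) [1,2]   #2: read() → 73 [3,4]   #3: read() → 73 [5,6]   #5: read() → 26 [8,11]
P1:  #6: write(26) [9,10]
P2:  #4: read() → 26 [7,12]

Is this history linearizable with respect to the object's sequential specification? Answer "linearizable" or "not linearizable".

a witness: #1, #2, #3, #6, #4, #5
after step 1 (#1 write(73)): value 73
after step 2 (#2 read() → 73): value 73
after step 3 (#3 read() → 73): value 73
after step 4 (#6 write(26)): value 26
after step 5 (#4 read() → 26): value 26
after step 6 (#5 read() → 26): value 26

linearizable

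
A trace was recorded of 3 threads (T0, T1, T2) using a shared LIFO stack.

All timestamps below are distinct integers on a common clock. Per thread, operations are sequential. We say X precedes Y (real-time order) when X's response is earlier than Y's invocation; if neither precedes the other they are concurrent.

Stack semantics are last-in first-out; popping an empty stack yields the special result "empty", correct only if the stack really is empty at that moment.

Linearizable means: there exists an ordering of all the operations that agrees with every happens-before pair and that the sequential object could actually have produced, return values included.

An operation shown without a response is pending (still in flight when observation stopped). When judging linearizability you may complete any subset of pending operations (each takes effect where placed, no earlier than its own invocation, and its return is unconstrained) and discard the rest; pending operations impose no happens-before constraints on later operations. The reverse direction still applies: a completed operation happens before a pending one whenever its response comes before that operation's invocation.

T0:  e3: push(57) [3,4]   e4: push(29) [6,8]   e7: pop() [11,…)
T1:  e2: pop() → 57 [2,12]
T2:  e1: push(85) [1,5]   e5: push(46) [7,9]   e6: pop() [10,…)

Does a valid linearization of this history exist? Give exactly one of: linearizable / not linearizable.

a witness: e1, e3, e2, e4, e5
step 1: e1 push(85) — stack <85>
step 2: e3 push(57) — stack <85,57>
step 3: e2 pop() → 57 — stack <85>
step 4: e4 push(29) — stack <85,29>
step 5: e5 push(46) — stack <85,29,46>

linearizable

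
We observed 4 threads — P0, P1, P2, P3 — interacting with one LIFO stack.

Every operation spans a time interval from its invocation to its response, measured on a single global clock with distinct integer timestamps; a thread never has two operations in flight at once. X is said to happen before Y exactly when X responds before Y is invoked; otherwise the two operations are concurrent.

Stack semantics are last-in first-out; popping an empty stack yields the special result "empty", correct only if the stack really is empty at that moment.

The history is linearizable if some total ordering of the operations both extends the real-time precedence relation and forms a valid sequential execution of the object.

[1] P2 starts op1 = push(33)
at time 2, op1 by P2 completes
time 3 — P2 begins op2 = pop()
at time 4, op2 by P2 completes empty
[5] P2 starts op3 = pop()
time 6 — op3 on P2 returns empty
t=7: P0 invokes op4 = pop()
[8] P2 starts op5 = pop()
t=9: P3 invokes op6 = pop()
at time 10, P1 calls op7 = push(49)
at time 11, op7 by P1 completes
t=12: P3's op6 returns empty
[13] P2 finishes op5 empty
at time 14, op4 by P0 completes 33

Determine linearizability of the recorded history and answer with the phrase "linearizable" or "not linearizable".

not linearizable

prefix check: 1..3 passes, 1..4 fails once op2's time-4 response joins
the sole real-time-consistent order of 2 completed operations fails the LIFO stack replay
for example op1, op2 fails at step 2: op2 pop() → empty is not legal there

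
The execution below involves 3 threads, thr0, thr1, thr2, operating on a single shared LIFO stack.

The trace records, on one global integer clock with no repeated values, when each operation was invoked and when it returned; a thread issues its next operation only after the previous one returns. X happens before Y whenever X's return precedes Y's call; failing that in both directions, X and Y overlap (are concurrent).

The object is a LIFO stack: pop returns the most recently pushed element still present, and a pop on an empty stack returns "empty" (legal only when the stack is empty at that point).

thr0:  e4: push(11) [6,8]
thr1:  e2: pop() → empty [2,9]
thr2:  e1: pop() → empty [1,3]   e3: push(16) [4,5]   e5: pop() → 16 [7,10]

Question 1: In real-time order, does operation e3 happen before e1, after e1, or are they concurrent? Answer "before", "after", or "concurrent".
Answer: after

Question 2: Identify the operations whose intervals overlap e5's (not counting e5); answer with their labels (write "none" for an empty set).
Answer: e2, e4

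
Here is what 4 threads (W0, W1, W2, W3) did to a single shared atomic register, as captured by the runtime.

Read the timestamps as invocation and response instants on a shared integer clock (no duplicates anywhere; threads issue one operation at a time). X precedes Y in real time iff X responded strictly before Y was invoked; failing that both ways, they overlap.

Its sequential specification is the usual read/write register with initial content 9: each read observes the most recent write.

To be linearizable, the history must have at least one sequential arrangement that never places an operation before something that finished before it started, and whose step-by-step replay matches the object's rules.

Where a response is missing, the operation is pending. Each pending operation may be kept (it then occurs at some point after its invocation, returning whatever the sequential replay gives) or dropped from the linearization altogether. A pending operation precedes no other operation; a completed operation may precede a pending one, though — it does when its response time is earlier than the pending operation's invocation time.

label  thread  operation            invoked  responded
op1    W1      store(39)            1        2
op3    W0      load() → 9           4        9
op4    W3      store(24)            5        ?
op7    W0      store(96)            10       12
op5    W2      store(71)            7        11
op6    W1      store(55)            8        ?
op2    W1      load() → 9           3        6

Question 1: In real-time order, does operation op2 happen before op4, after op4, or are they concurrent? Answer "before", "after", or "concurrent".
concurrent

op2 spans [3,6], op4 spans [5,…)
the intervals overlap in both directions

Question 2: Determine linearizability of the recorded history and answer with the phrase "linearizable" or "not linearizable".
not linearizable

cut after 5 events: linearizable; cut after 6 events (op2 responds, time 6): not linearizable
the sole real-time-consistent order of 2 completed operations fails the atomic register replay
completion choices over the 2 pending operations (op3, op4) were checked; none helps
sample order op1, op2 (pending dropped) stalls at step 2 — op2 load() → 9 has no legal effect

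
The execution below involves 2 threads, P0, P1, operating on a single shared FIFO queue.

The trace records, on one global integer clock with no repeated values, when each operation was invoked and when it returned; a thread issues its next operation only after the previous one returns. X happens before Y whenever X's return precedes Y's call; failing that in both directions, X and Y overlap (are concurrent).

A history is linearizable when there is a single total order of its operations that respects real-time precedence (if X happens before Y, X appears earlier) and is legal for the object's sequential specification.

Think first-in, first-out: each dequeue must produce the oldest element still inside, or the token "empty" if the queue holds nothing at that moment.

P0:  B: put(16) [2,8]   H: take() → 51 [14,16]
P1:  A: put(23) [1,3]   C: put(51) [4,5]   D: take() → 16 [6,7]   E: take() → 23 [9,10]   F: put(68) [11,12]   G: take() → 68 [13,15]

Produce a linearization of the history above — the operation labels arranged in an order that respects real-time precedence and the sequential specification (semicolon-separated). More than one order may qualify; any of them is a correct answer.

B; A; C; D; E; F; H; G

after step 1 (B put(16)): queue <16>
after step 2 (A put(23)): queue <16,23>
after step 3 (C put(51)): queue <16,23,51>
after step 4 (D take() → 16): queue <23,51>
after step 5 (E take() → 23): queue <51>
after step 6 (F put(68)): queue <51,68>
after step 7 (H take() → 51): queue <68>
after step 8 (G take() → 68): queue <>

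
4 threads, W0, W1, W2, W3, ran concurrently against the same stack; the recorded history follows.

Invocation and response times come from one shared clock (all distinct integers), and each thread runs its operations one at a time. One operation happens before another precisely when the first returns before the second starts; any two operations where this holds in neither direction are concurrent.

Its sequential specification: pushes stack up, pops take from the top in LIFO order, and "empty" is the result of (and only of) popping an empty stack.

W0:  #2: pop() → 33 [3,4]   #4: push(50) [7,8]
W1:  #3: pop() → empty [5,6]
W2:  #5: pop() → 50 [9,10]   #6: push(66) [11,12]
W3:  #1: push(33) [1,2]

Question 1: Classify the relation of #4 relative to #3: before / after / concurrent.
after

#4 spans [7,8], #3 spans [5,6]
resp(#3)=6 < inv(#4)=7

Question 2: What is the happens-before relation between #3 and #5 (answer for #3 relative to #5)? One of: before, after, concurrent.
before

#3 spans [5,6], #5 spans [9,10]
resp(#3)=6 < inv(#5)=9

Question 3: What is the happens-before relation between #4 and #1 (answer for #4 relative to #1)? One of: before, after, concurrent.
after

#4 spans [7,8], #1 spans [1,2]
resp(#1)=2 < inv(#4)=7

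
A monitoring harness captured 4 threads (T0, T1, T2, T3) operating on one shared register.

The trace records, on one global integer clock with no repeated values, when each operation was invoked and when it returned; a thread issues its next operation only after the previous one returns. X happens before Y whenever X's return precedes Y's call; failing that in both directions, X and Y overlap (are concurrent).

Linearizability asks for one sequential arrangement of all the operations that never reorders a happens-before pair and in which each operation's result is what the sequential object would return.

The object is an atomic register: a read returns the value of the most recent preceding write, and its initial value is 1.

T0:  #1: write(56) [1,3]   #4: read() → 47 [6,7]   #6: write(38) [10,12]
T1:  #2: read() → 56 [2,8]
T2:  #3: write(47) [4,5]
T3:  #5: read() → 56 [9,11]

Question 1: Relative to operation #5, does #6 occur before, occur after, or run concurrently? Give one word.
concurrent

#6 spans [10,12], #5 spans [9,11]
the intervals overlap in both directions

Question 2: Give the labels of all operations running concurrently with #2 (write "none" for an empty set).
#1, #3, #4

concurrent with #2 ([2,8]): every op whose interval crosses 2..8
#1 [1,3]: concurrent
#3 [4,5]: concurrent
#4 [6,7]: concurrent
#5 [9,11]: after
#6 [10,12]: after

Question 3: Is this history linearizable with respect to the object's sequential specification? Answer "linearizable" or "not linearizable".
not linearizable

already the first 11 events (up to #5's response at time 11) admit no linearization; the first 10 still do
checked exhaustively: 4 real-time-consistent orders of 5 completed operations, zero legal register replays
no completion choice of the 1 pending operation (#6) rescues it — every subset was tried
one such order, #1, #2, #3, #4, #5 (pending dropped), breaks at step 5 where #5 read() → 56 is illegal
one such order, #1, #3, #2, #4, #5 (pending dropped), breaks at step 3 where #2 read() → 56 is illegal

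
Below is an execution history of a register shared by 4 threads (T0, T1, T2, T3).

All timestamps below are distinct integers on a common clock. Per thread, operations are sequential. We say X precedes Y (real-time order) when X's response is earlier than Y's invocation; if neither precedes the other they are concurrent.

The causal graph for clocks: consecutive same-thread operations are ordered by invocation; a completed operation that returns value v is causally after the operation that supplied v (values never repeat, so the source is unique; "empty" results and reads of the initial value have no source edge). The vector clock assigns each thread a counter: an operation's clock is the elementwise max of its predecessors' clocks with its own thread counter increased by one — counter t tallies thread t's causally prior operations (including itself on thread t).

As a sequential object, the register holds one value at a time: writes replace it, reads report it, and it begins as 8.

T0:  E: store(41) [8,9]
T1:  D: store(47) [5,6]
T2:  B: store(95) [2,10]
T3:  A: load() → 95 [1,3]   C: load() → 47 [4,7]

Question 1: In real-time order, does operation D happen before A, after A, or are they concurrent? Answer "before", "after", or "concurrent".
after

D spans [5,6], A spans [1,3]
resp(A)=3 < inv(D)=5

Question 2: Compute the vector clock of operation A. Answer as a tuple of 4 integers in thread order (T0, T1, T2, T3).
(0, 0, 1, 1)

VC(B, invoked at 2): no causal predecessors; +1 on T2 → (0, 0, 1, 0)
VC(D, invoked at 5): no causal predecessors; +1 on T1 → (0, 1, 0, 0)
VC(E, invoked at 8): no causal predecessors; +1 on T0 → (1, 0, 0, 0)
invoked at 1, A merges VC(B)=(0, 0, 1, 0) and bumps T3's slot → (0, 0, 1, 1)
invoked at 4, C merges VC(A)=(0, 0, 1, 1), VC(D)=(0, 1, 0, 0) and bumps T3's slot → (0, 1, 1, 2)
target: VC(A) = (0, 0, 1, 1)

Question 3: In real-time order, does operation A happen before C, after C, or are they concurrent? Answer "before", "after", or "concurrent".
before

A spans [1,3], C spans [4,7]
resp(A)=3 < inv(C)=4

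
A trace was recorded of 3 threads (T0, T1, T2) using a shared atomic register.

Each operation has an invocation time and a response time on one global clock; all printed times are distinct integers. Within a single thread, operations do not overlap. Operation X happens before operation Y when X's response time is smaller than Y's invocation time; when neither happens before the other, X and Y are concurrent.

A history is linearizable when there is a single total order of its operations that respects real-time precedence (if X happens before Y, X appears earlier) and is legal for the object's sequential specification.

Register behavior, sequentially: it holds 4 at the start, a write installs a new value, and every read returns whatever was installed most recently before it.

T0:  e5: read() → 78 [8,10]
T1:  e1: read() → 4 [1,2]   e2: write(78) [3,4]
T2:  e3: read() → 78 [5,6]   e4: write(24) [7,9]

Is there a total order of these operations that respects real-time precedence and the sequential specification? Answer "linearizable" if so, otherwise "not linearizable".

a witness: e1, e2, e3, e5, e4
after step 1 (e1 read() → 4): value 4
after step 2 (e2 write(78)): value 78
after step 3 (e3 read() → 78): value 78
after step 4 (e5 read() → 78): value 78
after step 5 (e4 write(24)): value 24

linearizable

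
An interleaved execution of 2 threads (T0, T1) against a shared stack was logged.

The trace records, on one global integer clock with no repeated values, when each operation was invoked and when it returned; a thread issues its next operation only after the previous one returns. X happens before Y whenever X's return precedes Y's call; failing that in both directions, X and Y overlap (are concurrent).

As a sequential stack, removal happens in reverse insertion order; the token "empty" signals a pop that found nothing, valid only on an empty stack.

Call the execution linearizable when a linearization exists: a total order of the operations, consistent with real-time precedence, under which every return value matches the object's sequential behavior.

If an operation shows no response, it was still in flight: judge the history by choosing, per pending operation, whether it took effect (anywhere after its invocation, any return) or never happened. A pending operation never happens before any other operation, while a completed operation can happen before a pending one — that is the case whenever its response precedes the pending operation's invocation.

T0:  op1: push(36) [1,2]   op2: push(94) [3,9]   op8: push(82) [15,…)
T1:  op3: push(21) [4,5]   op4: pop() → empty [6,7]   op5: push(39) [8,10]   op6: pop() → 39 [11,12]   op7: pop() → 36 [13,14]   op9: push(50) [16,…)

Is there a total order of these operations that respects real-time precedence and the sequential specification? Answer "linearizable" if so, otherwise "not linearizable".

events 1..6 are fine; event 7 — the response of op4 at time 7 — makes the prefix non-linearizable
one real-time candidate order over the 3 completed operations — the stack replay rejects it
every completion of the 1 pending operation (op2) was checked; none linearizes
e.g. op1, op3, op4 (pending dropped): illegal at step 3, since op4 pop() → empty cannot apply there

not linearizable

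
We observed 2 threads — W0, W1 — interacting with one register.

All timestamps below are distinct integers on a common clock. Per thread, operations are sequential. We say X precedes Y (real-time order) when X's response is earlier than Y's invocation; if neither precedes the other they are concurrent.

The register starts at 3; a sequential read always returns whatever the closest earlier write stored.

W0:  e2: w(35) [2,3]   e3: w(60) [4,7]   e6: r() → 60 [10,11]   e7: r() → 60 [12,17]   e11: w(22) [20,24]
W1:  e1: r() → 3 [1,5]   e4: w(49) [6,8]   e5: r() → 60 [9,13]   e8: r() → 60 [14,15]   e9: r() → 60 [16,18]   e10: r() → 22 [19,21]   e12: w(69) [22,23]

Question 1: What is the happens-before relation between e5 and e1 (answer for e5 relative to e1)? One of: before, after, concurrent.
after

e5 spans [9,13], e1 spans [1,5]
resp(e1)=5 < inv(e5)=9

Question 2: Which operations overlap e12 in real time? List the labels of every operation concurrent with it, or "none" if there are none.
e11

overlap test against e12 [22,23]: concurrent iff the interval meets 22..23
e1 [1,5]: before
e2 [2,3]: before
e3 [4,7]: before
e4 [6,8]: before
e5 [9,13]: before
e6 [10,11]: before
e7 [12,17]: before
e8 [14,15]: before
e9 [16,18]: before
e10 [19,21]: before
e11 [20,24]: concurrent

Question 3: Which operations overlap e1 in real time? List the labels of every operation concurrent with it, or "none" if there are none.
e2, e3

concurrent with e1 ([1,5]): every op whose interval crosses 1..5
e2 [2,3]: concurrent
e3 [4,7]: concurrent
e4 [6,8]: after
e5 [9,13]: after
e6 [10,11]: after
e7 [12,17]: after
e8 [14,15]: after
e9 [16,18]: after
e10 [19,21]: after
e11 [20,24]: after
e12 [22,23]: after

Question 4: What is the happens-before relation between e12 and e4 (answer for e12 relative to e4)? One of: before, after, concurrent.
after

e12 spans [22,23], e4 spans [6,8]
resp(e4)=8 < inv(e12)=22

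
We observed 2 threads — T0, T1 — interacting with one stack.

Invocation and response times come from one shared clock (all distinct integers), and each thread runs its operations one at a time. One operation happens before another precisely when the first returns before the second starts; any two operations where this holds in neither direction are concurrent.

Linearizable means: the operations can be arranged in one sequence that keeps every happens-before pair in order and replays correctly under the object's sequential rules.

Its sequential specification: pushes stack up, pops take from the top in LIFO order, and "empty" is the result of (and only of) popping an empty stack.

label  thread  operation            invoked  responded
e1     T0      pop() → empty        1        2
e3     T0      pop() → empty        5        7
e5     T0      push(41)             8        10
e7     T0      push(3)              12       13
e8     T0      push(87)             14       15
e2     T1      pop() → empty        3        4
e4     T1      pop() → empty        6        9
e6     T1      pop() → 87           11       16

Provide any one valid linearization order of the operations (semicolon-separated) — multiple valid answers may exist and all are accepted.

step 1: e1 pop() → empty — stack <>
step 2: e2 pop() → empty — stack <>
step 3: e3 pop() → empty — stack <>
step 4: e4 pop() → empty — stack <>
step 5: e5 push(41) — stack <41>
step 6: e7 push(3) — stack <41,3>
step 7: e8 push(87) — stack <41,3,87>
step 8: e6 pop() → 87 — stack <41,3>

e1; e2; e3; e4; e5; e7; e8; e6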